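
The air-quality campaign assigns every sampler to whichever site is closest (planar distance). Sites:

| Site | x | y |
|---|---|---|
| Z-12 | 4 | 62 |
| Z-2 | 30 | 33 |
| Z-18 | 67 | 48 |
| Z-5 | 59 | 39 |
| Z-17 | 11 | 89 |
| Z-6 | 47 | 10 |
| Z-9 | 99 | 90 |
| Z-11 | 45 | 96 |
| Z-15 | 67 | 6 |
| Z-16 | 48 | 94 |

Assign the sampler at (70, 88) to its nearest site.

Z-16

Squared distances to each site:
Z-12: 5032.000; Z-2: 4625.000; Z-18: 1609.000; Z-5: 2522.000; Z-17: 3482.000; Z-6: 6613.000; Z-9: 845.000; Z-11: 689.000; Z-15: 6733.000; Z-16: 520.000.
Minimum at Z-16.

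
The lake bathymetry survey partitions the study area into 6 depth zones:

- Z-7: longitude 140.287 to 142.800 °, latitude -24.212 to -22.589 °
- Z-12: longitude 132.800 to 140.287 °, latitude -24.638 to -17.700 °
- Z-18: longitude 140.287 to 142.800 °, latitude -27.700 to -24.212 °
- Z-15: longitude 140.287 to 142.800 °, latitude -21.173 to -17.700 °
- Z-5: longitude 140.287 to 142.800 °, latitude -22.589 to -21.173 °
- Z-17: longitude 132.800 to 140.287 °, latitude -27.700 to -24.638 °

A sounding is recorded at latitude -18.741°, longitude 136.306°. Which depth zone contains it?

The point has longitude = 136.306 and latitude = -18.741.
Only Z-12 satisfies 132.800 ≤ longitude ≤ 140.287 and -24.638 ≤ latitude ≤ -17.700.

Z-12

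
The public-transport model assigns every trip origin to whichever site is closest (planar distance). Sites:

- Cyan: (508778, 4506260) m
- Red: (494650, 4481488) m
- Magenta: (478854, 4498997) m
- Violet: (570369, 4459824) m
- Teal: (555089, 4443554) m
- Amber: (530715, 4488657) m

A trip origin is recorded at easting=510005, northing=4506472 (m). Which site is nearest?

Squared distances to each site:
Cyan: 1550473.000; Red: 859976281.000; Magenta: 1026260426.000; Violet: 5819848400.000; Teal: 5991241780.000; Amber: 746278325.000.
Minimum at Cyan.

Cyan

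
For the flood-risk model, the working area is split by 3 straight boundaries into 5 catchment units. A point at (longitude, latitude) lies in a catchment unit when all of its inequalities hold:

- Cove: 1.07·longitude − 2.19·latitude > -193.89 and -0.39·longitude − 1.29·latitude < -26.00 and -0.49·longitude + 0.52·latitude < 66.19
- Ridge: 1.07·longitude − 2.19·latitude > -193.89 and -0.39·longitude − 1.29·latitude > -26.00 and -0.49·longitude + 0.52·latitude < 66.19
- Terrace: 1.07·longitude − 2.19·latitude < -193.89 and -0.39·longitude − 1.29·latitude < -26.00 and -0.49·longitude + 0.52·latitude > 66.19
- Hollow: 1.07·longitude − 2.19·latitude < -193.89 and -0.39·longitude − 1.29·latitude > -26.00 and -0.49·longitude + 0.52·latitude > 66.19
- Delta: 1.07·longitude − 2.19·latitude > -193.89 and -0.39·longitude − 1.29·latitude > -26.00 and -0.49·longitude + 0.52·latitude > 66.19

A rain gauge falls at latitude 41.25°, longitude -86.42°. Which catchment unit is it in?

Ridge

1.07·-86.42 − 2.19·41.25 = -182.807, which is > -193.89
-0.39·-86.42 − 1.29·41.25 = -19.509, which is > -26.00
-0.49·-86.42 + 0.52·41.25 = 63.796, which is < 66.19
This sign pattern matches Ridge.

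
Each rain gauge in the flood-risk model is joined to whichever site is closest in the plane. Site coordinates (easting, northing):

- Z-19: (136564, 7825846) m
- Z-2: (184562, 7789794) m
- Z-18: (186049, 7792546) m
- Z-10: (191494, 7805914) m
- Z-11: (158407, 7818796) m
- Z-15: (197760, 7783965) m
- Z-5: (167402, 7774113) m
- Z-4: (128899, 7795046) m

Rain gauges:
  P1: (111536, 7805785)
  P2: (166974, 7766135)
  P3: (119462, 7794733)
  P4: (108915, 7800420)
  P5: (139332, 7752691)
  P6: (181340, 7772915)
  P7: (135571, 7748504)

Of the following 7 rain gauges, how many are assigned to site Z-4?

3

P1 → Z-4
P2 → Z-5
P3 → Z-4
P4 → Z-4
P5 → Z-5
P6 → Z-5
P7 → Z-5
3 of the 7 go to Z-4.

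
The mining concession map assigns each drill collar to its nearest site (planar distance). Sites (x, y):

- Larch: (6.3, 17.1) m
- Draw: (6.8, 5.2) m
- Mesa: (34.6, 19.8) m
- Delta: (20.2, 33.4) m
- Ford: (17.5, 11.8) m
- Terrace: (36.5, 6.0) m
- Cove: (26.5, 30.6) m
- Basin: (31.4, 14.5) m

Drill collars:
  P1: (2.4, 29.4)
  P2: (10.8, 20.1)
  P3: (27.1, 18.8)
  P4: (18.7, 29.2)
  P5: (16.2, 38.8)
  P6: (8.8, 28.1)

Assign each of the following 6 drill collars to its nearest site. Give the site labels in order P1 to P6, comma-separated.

P1 → Larch (d²=166.50)
P2 → Larch (d²=29.25)
P3 → Basin (d²=36.98)
P4 → Delta (d²=19.89)
P5 → Delta (d²=45.16)
P6 → Larch (d²=127.25)

Larch, Larch, Basin, Delta, Delta, Larch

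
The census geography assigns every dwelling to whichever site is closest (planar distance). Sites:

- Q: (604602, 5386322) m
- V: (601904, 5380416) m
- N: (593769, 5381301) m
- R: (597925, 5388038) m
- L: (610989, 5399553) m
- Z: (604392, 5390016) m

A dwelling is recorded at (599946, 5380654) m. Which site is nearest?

V

Squared distances to each site:
Q: 53804560.000; V: 3890408.000; N: 38573938.000; R: 58607897.000; L: 479120050.000; Z: 107413960.000.
Minimum at V.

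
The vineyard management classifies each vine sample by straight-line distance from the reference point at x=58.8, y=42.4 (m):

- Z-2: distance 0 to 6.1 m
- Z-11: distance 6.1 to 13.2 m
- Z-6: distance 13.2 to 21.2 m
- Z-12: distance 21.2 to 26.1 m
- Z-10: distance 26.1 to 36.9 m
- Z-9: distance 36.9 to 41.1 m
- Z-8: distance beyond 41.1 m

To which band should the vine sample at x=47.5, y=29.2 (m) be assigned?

Z-6

Distance = √((47.5−58.8)² + (29.2−42.4)²) = √(127.690 + 174.240) = 17.376 m.
13.2 ≤ 17.376 < 21.2 → Z-6.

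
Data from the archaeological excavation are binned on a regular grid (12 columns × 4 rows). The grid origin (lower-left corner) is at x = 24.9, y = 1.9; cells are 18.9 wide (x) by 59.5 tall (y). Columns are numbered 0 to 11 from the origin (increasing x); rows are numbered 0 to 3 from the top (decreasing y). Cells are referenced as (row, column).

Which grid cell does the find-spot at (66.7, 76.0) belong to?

Column index: ⌊(66.7 − 24.9) / 18.9⌋ = ⌊2.212⌋ = 2
Row offset from origin: ⌊(76.0 − 1.9) / 59.5⌋ = ⌊1.245⌋ = 1 → row 2 (counted from top)

(2, 2)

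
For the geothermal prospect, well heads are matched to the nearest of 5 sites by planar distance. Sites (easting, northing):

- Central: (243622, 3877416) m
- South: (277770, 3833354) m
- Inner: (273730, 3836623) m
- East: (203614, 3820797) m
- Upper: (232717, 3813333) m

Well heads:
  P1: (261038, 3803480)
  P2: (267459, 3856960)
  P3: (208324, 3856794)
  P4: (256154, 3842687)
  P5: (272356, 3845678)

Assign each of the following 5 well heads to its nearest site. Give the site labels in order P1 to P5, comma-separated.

P1 → Upper (d²=899160650.00)
P2 → Inner (d²=452919010.00)
P3 → East (d²=1317968109.00)
P4 → Inner (d²=345687872.00)
P5 → Inner (d²=83880901.00)

Upper, Inner, East, Inner, Inner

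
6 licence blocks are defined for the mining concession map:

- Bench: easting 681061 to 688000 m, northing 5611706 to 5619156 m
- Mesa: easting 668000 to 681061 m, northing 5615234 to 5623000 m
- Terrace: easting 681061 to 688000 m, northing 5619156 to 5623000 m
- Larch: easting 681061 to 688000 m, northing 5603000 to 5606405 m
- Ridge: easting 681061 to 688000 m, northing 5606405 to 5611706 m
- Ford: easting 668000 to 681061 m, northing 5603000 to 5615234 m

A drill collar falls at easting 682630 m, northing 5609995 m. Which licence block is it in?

The point has easting = 682630 and northing = 5609995.
Only Ridge satisfies 681061 ≤ easting ≤ 688000 and 5606405 ≤ northing ≤ 5611706.

Ridge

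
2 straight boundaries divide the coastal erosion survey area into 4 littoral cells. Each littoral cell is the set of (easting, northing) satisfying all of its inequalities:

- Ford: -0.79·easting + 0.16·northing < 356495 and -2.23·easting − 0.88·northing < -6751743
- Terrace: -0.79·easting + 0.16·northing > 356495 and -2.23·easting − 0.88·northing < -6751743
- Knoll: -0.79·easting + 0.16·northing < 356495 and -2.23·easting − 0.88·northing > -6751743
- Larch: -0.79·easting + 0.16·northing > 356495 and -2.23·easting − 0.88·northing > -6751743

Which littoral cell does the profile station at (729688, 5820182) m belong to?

Knoll

-0.79·729688 + 0.16·5820182 = 354775.600, which is < 356495
-2.23·729688 − 0.88·5820182 = -6748964.400, which is > -6751743
This sign pattern matches Knoll.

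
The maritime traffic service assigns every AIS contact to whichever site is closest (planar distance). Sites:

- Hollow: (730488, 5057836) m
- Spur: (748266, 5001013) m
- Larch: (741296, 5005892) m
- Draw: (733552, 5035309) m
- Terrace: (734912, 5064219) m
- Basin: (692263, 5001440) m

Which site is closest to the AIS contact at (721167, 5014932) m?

Squared distances to each site:
Hollow: 1927634257.000; Spur: 928094362.000; Larch: 486898241.000; Draw: 568610354.000; Terrace: 2618133394.000; Basin: 1017475280.000.
Minimum at Larch.

Larch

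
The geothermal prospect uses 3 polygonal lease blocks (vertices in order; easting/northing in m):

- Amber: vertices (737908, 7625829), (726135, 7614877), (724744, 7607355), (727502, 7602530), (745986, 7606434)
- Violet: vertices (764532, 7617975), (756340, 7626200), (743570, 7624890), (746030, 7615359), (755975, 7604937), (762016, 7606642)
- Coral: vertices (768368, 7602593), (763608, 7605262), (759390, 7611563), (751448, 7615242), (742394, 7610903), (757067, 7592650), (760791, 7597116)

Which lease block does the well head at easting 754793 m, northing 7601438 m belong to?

Cast a ray rightward from (754793, 7601438). For each polygon, the edges (by vertex number in listed order) whose endpoints lie on opposite sides of northing = 7601438, where each meets that height, and whether that is right or left of the point:
Amber: no edge straddles that height → 0 crossings.
Violet: no edge straddles that height → 0 crossings.
Coral: 5–6 at easting≈750002.6 (left), 7–1 at easting≈766770.1 (right) → 1 crossing.
Only Coral has an odd count, so the point is inside Coral.

Coral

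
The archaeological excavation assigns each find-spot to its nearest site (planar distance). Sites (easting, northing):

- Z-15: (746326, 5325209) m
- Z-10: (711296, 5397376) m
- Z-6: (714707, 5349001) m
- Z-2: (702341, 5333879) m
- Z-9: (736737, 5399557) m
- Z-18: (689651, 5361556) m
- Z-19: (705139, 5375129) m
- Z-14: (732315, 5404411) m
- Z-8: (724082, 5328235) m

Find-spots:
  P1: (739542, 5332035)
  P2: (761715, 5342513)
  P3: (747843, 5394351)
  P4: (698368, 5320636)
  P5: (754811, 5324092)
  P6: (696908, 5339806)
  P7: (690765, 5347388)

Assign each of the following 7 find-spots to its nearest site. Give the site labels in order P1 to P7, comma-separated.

Z-15, Z-15, Z-9, Z-2, Z-15, Z-2, Z-18

P1 → Z-15 (d²=92616932.00)
P2 → Z-15 (d²=536249737.00)
P3 → Z-9 (d²=150445672.00)
P4 → Z-2 (d²=191161778.00)
P5 → Z-15 (d²=73242914.00)
P6 → Z-2 (d²=64646818.00)
P7 → Z-18 (d²=201973220.00)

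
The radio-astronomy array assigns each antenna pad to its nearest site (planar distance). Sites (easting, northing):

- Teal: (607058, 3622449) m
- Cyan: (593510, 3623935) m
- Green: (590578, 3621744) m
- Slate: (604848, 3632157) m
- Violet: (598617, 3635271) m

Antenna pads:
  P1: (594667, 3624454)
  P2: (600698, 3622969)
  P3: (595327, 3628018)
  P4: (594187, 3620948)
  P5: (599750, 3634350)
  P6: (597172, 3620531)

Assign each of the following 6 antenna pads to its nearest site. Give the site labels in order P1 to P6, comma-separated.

P1 → Cyan (d²=1608010.00)
P2 → Teal (d²=40720000.00)
P3 → Cyan (d²=19972378.00)
P4 → Cyan (d²=9380498.00)
P5 → Violet (d²=2131930.00)
P6 → Cyan (d²=24997460.00)

Cyan, Teal, Cyan, Cyan, Violet, Cyan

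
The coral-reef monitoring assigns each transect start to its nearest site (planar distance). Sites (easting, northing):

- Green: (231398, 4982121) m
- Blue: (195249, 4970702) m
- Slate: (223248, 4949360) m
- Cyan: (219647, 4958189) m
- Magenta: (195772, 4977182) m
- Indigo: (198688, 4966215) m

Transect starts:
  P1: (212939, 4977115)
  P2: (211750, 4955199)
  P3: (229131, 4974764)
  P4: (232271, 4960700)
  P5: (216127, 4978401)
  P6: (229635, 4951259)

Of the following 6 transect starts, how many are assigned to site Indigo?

0

P1 → Magenta
P2 → Cyan
P3 → Green
P4 → Cyan
P5 → Green
P6 → Slate
0 of the 6 go to Indigo.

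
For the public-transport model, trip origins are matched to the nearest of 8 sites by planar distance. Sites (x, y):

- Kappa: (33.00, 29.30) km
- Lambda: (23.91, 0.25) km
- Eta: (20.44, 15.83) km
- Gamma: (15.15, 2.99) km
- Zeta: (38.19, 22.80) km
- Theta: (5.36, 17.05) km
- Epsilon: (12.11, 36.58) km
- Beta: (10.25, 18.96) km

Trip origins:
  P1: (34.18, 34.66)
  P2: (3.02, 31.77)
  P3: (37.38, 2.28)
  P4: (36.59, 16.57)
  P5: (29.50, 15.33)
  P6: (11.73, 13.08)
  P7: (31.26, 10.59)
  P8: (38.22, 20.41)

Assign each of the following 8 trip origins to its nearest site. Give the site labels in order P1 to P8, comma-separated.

P1 → Kappa (d²=30.12)
P2 → Epsilon (d²=105.76)
P3 → Lambda (d²=185.56)
P4 → Zeta (d²=41.37)
P5 → Eta (d²=82.33)
P6 → Beta (d²=36.76)
P7 → Eta (d²=144.53)
P8 → Zeta (d²=5.71)

Kappa, Epsilon, Lambda, Zeta, Eta, Beta, Eta, Zeta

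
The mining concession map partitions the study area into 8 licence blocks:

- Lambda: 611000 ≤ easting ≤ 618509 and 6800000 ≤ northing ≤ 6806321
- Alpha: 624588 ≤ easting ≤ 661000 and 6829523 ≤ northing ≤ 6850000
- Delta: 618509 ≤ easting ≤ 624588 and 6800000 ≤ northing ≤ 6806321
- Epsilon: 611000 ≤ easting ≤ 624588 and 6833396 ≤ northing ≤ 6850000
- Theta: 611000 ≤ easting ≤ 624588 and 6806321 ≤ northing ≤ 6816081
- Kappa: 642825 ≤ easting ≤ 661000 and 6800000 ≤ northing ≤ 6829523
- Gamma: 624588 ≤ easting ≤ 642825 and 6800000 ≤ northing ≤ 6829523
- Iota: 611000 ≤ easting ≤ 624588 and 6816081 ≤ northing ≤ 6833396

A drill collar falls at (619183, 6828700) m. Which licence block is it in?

Iota

The point has easting = 619183 and northing = 6828700.
Only Iota satisfies 611000 ≤ easting ≤ 624588 and 6816081 ≤ northing ≤ 6833396.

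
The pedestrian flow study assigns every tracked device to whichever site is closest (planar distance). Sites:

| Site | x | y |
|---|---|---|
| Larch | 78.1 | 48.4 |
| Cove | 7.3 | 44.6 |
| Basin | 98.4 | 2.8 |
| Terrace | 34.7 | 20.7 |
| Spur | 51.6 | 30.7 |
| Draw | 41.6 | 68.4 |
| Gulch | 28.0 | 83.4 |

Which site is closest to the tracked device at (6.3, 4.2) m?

Terrace

Squared distances to each site:
Larch: 7108.880; Cove: 1633.160; Basin: 8484.370; Terrace: 1078.810; Spur: 2754.340; Draw: 5367.730; Gulch: 6743.530.
Minimum at Terrace.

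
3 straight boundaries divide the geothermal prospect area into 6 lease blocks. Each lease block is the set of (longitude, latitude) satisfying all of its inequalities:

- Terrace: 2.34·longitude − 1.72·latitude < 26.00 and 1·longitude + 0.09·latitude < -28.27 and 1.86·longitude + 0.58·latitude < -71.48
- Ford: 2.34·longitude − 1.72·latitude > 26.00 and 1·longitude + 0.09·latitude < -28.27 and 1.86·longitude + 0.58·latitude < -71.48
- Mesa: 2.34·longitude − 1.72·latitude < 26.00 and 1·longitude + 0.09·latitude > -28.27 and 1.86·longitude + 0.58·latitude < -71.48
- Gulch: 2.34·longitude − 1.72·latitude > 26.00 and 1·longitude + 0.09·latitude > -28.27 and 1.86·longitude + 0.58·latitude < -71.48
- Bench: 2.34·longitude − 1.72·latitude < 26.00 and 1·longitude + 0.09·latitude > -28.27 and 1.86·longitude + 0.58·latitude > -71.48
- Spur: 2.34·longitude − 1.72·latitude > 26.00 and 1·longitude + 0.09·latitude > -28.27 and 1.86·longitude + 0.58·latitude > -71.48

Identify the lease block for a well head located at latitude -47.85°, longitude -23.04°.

Spur

2.34·-23.04 − 1.72·-47.85 = 28.388, which is > 26.00
1·-23.04 + 0.09·-47.85 = -27.346, which is > -28.27
1.86·-23.04 + 0.58·-47.85 = -70.607, which is > -71.48
This sign pattern matches Spur.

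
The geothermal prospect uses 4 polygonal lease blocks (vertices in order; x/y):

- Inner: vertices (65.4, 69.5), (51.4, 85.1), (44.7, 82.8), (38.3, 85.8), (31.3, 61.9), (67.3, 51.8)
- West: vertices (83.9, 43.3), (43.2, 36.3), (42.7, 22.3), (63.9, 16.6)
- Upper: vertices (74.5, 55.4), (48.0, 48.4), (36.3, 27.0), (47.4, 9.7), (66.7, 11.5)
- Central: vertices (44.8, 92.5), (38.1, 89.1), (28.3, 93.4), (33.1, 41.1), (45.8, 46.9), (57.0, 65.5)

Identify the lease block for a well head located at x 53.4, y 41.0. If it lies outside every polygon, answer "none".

Cast a ray rightward from (53.4, 41.0). For each polygon, the edges (by vertex number in listed order) whose endpoints lie on opposite sides of y = 41.0, where each meets that height, and whether that is right or left of the point:
Inner: no edge straddles that height → 0 crossings.
West: 1–2 at x≈70.53 (right), 4–1 at x≈82.18 (right) → 2 crossings.
Upper: 2–3 at x≈43.95 (left), 5–1 at x≈71.94 (right) → 1 crossing.
Central: no edge straddles that height → 0 crossings.
Only Upper has an odd count, so the point is inside Upper.

Upper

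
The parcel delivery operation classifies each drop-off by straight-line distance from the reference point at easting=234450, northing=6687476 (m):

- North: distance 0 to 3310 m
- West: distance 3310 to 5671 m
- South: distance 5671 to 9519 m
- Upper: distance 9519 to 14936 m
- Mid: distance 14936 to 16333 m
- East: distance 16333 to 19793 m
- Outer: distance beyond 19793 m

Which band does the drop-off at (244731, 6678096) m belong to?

Distance = √((244731−234450)² + (6678096−6687476)²) = √(105698961.000 + 87984400.000) = 13917.017 m.
9519 ≤ 13917.017 < 14936 → Upper.

Upper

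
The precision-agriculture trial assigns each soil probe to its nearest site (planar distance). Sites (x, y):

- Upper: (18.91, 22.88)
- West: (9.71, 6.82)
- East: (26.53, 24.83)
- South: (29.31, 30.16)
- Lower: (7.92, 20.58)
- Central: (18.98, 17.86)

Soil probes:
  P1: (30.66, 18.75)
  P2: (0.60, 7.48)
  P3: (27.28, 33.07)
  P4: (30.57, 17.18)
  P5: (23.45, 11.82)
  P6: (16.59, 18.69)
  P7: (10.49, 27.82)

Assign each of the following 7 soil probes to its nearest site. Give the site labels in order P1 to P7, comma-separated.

P1 → East (d²=54.02)
P2 → West (d²=83.43)
P3 → South (d²=12.59)
P4 → East (d²=74.84)
P5 → Central (d²=56.46)
P6 → Central (d²=6.40)
P7 → Lower (d²=59.02)

East, West, South, East, Central, Central, Lower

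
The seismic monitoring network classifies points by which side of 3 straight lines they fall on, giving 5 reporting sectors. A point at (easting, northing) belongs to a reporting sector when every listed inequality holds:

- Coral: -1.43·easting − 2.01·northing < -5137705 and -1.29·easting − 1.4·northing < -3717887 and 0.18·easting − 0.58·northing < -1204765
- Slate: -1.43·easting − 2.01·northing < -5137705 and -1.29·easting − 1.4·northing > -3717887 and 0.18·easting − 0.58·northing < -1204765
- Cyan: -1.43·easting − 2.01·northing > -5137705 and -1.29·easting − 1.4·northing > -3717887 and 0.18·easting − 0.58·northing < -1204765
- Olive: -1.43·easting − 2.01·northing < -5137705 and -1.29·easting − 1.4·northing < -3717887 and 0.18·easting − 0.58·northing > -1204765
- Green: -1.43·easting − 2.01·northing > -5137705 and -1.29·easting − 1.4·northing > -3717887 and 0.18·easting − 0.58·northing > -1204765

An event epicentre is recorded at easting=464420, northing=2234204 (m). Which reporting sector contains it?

-1.43·464420 − 2.01·2234204 = -5154870.640, which is < -5137705
-1.29·464420 − 1.4·2234204 = -3726987.400, which is < -3717887
0.18·464420 − 0.58·2234204 = -1212242.720, which is < -1204765
This sign pattern matches Coral.

Coral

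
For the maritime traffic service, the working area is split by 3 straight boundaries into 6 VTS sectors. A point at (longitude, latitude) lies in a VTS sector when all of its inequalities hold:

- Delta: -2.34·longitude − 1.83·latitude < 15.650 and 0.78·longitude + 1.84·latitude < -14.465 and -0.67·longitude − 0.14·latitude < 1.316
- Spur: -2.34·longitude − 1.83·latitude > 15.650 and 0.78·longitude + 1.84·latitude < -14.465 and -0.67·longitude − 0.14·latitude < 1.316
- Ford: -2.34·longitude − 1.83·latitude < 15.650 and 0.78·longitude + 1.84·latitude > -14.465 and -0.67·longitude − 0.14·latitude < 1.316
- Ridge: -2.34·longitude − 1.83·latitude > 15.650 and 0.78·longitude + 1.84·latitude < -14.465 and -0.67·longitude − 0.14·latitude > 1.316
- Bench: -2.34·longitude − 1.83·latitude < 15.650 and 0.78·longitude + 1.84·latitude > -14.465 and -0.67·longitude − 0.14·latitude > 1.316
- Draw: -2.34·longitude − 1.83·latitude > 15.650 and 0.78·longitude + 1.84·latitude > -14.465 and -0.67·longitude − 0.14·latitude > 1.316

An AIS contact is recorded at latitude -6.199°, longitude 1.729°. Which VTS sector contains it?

Ford

-2.34·1.729 − 1.83·-6.199 = 7.298, which is < 15.650
0.78·1.729 + 1.84·-6.199 = -10.058, which is > -14.465
-0.67·1.729 − 0.14·-6.199 = -0.291, which is < 1.316
This sign pattern matches Ford.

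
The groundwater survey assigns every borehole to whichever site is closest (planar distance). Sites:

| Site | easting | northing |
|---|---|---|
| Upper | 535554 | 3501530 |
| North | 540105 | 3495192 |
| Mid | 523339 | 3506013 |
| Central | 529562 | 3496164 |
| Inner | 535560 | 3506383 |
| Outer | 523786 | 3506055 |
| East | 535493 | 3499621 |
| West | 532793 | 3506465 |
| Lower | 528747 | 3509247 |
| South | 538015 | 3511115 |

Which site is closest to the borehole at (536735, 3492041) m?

Squared distances to each site:
Upper: 91435882.000; North: 21285701.000; Mid: 374669600.000; Central: 68451058.000; Inner: 207073589.000; Outer: 364068797.000; East: 58998964.000; West: 223591140.000; Lower: 359854580.000; South: 365455876.000.
Minimum at North.

North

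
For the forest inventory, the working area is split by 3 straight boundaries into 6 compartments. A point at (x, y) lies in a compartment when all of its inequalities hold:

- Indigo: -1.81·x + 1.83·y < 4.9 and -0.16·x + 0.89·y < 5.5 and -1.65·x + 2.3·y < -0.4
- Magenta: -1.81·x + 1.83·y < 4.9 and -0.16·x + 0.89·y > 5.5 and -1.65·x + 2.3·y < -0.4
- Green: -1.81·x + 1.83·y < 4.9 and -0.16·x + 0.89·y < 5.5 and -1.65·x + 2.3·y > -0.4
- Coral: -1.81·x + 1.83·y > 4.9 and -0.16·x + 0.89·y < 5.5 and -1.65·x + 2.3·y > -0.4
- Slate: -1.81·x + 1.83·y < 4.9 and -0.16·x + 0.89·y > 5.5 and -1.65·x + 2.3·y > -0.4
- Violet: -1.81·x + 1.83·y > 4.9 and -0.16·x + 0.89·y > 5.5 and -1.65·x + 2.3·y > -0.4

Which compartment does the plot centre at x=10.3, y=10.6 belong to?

Slate

-1.81·10.3 + 1.83·10.6 = 0.755, which is < 4.9
-0.16·10.3 + 0.89·10.6 = 7.786, which is > 5.5
-1.65·10.3 + 2.3·10.6 = 7.385, which is > -0.4
This sign pattern matches Slate.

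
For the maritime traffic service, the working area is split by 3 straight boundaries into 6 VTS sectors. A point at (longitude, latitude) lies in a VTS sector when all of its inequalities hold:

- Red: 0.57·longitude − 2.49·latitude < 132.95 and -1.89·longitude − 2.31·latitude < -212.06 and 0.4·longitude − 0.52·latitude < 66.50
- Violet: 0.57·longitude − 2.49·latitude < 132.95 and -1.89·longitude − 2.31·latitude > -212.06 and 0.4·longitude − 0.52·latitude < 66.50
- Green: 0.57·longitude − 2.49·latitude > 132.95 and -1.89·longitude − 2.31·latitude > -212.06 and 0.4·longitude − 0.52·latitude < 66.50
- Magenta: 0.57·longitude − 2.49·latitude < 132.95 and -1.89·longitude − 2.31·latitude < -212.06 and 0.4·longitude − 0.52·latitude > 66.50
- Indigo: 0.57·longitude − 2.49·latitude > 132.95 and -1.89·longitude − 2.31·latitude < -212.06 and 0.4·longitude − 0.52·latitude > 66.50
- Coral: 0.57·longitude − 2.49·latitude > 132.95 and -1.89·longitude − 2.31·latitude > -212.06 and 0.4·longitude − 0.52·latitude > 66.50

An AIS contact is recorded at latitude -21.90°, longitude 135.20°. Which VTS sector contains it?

Violet

0.57·135.20 − 2.49·-21.90 = 131.595, which is < 132.95
-1.89·135.20 − 2.31·-21.90 = -204.939, which is > -212.06
0.4·135.20 − 0.52·-21.90 = 65.468, which is < 66.50
This sign pattern matches Violet.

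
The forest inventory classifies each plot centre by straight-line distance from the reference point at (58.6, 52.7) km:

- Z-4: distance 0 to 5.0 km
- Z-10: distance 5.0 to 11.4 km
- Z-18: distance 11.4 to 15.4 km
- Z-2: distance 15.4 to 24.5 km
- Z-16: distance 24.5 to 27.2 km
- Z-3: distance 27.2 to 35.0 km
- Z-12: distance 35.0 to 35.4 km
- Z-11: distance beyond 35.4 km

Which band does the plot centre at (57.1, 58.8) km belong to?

Z-10

Distance = √((57.1−58.6)² + (58.8−52.7)²) = √(2.250 + 37.210) = 6.282 km.
5.0 ≤ 6.282 < 11.4 → Z-10.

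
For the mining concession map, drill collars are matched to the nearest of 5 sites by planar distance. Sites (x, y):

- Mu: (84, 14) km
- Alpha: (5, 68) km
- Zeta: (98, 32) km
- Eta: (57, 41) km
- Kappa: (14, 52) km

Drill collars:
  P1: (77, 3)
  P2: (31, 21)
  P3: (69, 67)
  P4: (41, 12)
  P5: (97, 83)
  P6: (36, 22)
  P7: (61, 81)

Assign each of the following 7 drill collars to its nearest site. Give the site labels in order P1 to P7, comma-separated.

Mu, Eta, Eta, Eta, Zeta, Eta, Eta

P1 → Mu (d²=170.00)
P2 → Eta (d²=1076.00)
P3 → Eta (d²=820.00)
P4 → Eta (d²=1097.00)
P5 → Zeta (d²=2602.00)
P6 → Eta (d²=802.00)
P7 → Eta (d²=1616.00)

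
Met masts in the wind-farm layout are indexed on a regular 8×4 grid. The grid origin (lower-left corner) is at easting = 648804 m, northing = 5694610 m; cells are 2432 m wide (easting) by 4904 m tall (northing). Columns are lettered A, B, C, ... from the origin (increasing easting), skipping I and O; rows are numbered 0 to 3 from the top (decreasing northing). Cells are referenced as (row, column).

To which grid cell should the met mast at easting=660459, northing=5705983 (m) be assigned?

Column index: ⌊(660459 − 648804) / 2432⌋ = ⌊4.792⌋ = 4 → column E
Row offset from origin: ⌊(5705983 − 5694610) / 4904⌋ = ⌊2.319⌋ = 2 → row 1 (counted from top)

(1, E)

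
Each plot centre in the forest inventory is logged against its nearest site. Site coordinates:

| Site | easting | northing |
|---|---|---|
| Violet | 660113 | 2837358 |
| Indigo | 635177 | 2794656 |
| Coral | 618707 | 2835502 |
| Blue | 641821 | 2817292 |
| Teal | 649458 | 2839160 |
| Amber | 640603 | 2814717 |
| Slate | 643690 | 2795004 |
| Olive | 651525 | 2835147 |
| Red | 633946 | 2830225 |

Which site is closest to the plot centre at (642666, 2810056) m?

Amber

Squared distances to each site:
Violet: 1049797013.000; Indigo: 293245121.000; Coral: 1221532597.000; Blue: 53073721.000; Teal: 893174080.000; Amber: 25980890.000; Slate: 227611280.000; Olive: 708040162.000; Red: 482826961.000.
Minimum at Amber.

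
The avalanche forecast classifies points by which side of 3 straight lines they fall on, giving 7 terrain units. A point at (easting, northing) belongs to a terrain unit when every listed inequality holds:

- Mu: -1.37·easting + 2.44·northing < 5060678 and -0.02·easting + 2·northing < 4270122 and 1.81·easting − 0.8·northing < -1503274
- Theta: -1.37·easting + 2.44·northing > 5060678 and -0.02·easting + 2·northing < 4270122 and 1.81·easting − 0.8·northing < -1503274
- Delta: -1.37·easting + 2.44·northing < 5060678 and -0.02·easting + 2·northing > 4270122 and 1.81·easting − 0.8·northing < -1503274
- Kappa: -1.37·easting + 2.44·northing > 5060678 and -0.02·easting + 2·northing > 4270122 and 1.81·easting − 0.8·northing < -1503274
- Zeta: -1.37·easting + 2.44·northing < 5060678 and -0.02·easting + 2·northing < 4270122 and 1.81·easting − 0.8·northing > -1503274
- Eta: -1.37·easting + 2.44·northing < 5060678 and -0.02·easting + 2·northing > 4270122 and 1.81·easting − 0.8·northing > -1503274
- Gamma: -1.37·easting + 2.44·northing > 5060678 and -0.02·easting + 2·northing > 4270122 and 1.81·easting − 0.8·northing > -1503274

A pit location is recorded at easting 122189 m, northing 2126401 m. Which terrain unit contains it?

-1.37·122189 + 2.44·2126401 = 5021019.510, which is < 5060678
-0.02·122189 + 2·2126401 = 4250358.220, which is < 4270122
1.81·122189 − 0.8·2126401 = -1479958.710, which is > -1503274
This sign pattern matches Zeta.

Zeta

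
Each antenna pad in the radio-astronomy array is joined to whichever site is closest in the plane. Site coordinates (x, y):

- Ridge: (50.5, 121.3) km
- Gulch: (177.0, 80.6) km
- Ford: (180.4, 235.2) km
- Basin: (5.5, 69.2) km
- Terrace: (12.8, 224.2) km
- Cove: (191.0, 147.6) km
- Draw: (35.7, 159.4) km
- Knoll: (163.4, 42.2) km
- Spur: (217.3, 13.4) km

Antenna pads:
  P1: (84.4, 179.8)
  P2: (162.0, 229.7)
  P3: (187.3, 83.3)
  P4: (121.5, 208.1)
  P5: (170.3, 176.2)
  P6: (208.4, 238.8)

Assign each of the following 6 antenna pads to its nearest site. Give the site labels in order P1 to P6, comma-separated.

P1 → Draw (d²=2787.85)
P2 → Ford (d²=368.81)
P3 → Gulch (d²=113.38)
P4 → Ford (d²=4203.62)
P5 → Cove (d²=1246.45)
P6 → Ford (d²=796.96)

Draw, Ford, Gulch, Ford, Cove, Ford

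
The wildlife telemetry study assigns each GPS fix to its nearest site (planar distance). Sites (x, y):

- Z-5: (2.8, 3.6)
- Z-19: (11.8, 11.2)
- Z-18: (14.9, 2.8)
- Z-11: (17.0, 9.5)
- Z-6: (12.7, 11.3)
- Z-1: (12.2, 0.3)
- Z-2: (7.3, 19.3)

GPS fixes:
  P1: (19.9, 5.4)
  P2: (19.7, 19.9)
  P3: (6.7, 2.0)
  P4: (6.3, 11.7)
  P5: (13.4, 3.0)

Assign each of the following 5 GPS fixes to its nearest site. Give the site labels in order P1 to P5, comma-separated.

P1 → Z-11 (d²=25.22)
P2 → Z-11 (d²=115.45)
P3 → Z-5 (d²=17.77)
P4 → Z-19 (d²=30.50)
P5 → Z-18 (d²=2.29)

Z-11, Z-11, Z-5, Z-19, Z-18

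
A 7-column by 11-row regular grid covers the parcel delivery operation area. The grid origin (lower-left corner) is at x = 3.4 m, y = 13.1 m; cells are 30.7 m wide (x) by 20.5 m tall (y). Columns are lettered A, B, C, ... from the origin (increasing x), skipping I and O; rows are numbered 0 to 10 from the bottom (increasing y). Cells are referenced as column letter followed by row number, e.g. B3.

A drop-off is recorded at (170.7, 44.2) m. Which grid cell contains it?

F1

Column index: ⌊(170.7 − 3.4) / 30.7⌋ = ⌊5.450⌋ = 5 → column F
Row offset from origin: ⌊(44.2 − 13.1) / 20.5⌋ = ⌊1.517⌋ = 1 → row 1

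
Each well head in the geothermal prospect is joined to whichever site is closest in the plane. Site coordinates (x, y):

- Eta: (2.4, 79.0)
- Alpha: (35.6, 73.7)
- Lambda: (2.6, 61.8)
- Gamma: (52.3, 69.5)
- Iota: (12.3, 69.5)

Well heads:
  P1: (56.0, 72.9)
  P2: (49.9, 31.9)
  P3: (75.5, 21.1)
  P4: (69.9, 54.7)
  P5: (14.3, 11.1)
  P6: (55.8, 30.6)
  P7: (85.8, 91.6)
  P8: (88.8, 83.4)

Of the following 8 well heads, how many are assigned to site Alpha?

0

P1 → Gamma
P2 → Gamma
P3 → Gamma
P4 → Gamma
P5 → Lambda
P6 → Gamma
P7 → Gamma
P8 → Gamma
0 of the 8 go to Alpha.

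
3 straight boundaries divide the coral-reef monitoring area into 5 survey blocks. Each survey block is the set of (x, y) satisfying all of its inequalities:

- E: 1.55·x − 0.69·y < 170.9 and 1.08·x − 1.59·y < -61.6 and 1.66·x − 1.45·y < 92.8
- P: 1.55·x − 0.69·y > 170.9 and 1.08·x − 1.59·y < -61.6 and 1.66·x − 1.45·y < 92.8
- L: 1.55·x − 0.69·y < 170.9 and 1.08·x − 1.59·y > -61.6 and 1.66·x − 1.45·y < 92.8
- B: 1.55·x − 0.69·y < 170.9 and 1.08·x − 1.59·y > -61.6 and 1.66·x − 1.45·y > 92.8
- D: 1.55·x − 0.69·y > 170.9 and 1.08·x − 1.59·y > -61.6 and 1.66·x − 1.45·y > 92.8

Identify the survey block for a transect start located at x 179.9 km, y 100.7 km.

1.55·179.9 − 0.69·100.7 = 209.362, which is > 170.9
1.08·179.9 − 1.59·100.7 = 34.179, which is > -61.6
1.66·179.9 − 1.45·100.7 = 152.619, which is > 92.8
This sign pattern matches D.

D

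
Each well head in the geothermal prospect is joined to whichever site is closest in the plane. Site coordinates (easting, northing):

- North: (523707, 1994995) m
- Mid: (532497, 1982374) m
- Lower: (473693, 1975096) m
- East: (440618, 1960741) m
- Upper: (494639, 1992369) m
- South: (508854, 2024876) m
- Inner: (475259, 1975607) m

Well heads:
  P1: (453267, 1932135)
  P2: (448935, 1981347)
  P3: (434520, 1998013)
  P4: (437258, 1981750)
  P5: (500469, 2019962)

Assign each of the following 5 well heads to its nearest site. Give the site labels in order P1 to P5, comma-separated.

P1 → East (d²=978300437.00)
P2 → East (d²=493779725.00)
P3 → East (d²=1426387588.00)
P4 → East (d²=452667681.00)
P5 → South (d²=94455621.00)

East, East, East, East, South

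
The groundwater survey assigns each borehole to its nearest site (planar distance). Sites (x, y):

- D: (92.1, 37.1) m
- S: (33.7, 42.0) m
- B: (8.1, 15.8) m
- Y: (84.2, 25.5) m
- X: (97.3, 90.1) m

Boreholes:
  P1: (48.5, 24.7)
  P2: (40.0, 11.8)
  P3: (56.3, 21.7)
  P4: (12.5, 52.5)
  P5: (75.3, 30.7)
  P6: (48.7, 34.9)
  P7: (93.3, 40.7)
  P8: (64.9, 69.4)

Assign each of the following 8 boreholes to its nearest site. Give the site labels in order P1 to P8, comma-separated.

S, S, Y, S, Y, S, D, X

P1 → S (d²=518.33)
P2 → S (d²=951.73)
P3 → Y (d²=792.85)
P4 → S (d²=559.69)
P5 → Y (d²=106.25)
P6 → S (d²=275.41)
P7 → D (d²=14.40)
P8 → X (d²=1478.25)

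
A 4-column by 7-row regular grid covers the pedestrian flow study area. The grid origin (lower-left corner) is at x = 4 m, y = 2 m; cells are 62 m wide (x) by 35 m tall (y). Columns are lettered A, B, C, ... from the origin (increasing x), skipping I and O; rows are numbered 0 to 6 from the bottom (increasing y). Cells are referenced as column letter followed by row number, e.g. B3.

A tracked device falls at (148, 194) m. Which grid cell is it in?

Column index: ⌊(148 − 4) / 62⌋ = ⌊2.323⌋ = 2 → column C
Row offset from origin: ⌊(194 − 2) / 35⌋ = ⌊5.486⌋ = 5 → row 5

C5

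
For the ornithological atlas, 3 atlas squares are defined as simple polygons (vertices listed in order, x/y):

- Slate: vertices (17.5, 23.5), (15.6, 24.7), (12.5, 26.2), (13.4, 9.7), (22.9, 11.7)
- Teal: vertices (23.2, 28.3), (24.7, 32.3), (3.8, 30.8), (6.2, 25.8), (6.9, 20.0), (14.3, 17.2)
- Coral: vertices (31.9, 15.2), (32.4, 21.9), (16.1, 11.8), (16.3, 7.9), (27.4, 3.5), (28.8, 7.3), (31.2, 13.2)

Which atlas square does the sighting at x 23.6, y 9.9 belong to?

Cast a ray rightward from (23.6, 9.9). For each polygon, the edges (by vertex number in listed order) whose endpoints lie on opposite sides of y = 9.9, where each meets that height, and whether that is right or left of the point:
Slate: 3–4 at x≈13.39 (left), 4–5 at x≈14.35 (left) → 0 crossings.
Teal: no edge straddles that height → 0 crossings.
Coral: 3–4 at x≈16.20 (left), 6–7 at x≈29.86 (right) → 1 crossing.
Only Coral has an odd count, so the point is inside Coral.

Coral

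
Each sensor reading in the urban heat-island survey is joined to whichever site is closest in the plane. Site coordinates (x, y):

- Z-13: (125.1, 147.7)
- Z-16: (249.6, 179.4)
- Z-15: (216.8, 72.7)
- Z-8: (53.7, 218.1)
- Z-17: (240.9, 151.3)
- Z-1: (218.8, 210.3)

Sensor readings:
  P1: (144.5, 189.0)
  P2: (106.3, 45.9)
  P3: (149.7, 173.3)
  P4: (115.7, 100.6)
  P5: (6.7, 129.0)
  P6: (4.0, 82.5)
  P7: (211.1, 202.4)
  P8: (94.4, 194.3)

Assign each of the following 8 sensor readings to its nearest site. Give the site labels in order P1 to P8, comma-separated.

P1 → Z-13 (d²=2082.05)
P2 → Z-13 (d²=10716.68)
P3 → Z-13 (d²=1260.52)
P4 → Z-13 (d²=2306.77)
P5 → Z-8 (d²=10147.81)
P6 → Z-13 (d²=18916.25)
P7 → Z-1 (d²=121.70)
P8 → Z-8 (d²=2222.93)

Z-13, Z-13, Z-13, Z-13, Z-8, Z-13, Z-1, Z-8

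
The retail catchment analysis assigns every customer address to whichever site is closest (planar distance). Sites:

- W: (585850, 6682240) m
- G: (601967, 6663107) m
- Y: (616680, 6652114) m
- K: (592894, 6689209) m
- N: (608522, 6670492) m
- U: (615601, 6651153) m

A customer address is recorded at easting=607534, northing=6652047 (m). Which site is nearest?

U

Squared distances to each site:
W: 1381813105.000; G: 153315089.000; Y: 83653805.000; K: 1595343844.000; N: 341194169.000; U: 65875725.000.
Minimum at U.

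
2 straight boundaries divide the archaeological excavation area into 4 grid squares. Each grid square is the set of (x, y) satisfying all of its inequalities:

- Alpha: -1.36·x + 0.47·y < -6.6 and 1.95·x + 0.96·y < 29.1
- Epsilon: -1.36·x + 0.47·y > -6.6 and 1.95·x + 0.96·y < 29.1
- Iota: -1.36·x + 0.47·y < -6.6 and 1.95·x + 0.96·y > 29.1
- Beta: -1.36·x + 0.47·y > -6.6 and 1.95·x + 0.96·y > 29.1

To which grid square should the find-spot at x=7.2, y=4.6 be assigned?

-1.36·7.2 + 0.47·4.6 = -7.630, which is < -6.6
1.95·7.2 + 0.96·4.6 = 18.456, which is < 29.1
This sign pattern matches Alpha.

Alpha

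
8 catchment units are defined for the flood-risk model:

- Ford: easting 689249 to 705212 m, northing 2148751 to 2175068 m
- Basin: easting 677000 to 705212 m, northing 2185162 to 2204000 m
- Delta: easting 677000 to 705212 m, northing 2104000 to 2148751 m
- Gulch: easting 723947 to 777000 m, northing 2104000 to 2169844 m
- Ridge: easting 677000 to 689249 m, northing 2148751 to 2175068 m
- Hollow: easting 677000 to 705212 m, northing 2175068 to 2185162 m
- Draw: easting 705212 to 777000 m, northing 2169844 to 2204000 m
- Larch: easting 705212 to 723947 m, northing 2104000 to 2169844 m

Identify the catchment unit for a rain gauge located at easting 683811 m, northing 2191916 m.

The point has easting = 683811 and northing = 2191916.
Only Basin satisfies 677000 ≤ easting ≤ 705212 and 2185162 ≤ northing ≤ 2204000.

Basin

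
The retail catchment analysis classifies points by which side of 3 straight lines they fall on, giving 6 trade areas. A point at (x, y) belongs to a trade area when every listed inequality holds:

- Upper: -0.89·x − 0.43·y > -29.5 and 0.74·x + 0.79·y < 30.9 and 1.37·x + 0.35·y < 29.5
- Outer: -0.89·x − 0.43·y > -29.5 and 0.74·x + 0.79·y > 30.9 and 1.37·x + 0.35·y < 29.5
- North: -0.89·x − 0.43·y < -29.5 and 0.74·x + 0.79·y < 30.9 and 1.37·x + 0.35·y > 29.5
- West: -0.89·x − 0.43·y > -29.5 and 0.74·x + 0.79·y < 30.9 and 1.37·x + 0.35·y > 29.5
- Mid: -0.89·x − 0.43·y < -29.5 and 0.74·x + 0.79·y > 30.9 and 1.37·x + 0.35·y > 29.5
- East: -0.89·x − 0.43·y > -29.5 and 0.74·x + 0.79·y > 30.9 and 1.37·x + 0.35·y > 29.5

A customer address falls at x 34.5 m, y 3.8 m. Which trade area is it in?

-0.89·34.5 − 0.43·3.8 = -32.339, which is < -29.5
0.74·34.5 + 0.79·3.8 = 28.532, which is < 30.9
1.37·34.5 + 0.35·3.8 = 48.595, which is > 29.5
This sign pattern matches North.

North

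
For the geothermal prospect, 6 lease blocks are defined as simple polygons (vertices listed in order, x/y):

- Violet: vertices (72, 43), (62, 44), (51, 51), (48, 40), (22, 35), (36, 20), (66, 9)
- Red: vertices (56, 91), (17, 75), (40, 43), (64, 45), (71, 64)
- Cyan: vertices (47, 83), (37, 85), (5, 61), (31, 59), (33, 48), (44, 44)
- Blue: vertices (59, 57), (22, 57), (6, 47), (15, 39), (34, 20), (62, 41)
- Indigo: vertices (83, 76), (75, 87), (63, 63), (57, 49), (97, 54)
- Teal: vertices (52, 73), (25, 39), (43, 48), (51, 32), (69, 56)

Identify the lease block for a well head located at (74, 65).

Indigo

Cast a ray rightward from (74, 65). For each polygon, the edges (by vertex number in listed order) whose endpoints lie on opposite sides of y = 65, where each meets that height, and whether that is right or left of the point:
Violet: no edge straddles that height → 0 crossings.
Red: 2–3 at x≈24.2 (left), 5–1 at x≈70.4 (left) → 0 crossings.
Cyan: 2–3 at x≈10.3 (left), 6–1 at x≈45.6 (left) → 0 crossings.
Blue: no edge straddles that height → 0 crossings.
Indigo: 2–3 at x≈64.0 (left), 5–1 at x≈90.0 (right) → 1 crossing.
Teal: 1–2 at x≈45.6 (left), 5–1 at x≈60.0 (left) → 0 crossings.
Only Indigo has an odd count, so the point is inside Indigo.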